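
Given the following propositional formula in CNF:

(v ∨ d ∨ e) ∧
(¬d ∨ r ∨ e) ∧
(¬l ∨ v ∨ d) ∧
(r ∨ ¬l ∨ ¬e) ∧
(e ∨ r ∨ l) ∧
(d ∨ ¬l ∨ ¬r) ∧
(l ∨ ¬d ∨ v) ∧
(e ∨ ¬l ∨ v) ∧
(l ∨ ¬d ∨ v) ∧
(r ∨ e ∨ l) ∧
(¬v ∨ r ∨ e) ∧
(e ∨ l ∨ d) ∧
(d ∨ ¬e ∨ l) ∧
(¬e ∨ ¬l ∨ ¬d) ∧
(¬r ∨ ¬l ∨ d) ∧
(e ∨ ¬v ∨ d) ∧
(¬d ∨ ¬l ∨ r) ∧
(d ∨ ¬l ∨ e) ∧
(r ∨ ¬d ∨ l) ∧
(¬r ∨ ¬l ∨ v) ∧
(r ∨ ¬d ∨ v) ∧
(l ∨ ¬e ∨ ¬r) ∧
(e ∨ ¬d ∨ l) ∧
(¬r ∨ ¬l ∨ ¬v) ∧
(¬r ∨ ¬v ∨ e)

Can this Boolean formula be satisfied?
No

No, the formula is not satisfiable.

No assignment of truth values to the variables can make all 25 clauses true simultaneously.

The formula is UNSAT (unsatisfiable).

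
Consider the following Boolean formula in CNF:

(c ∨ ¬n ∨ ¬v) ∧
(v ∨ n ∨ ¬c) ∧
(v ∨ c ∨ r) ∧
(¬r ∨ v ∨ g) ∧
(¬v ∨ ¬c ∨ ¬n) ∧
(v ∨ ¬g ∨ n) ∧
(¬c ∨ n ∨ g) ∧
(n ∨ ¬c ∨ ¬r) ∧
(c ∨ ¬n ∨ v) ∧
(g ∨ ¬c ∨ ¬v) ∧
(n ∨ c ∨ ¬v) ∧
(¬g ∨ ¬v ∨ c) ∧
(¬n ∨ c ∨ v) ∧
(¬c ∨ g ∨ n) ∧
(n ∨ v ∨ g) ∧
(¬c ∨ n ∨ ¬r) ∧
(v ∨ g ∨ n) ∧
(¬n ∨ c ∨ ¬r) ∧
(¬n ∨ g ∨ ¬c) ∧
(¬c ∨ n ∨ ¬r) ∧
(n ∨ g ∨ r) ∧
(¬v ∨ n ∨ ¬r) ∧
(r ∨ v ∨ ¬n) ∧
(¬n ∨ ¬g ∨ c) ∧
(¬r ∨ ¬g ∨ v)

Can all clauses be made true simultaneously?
Yes

Yes, the formula is satisfiable.

One satisfying assignment is: r=False, v=True, c=True, g=True, n=False

Verification: With this assignment, all 25 clauses evaluate to true.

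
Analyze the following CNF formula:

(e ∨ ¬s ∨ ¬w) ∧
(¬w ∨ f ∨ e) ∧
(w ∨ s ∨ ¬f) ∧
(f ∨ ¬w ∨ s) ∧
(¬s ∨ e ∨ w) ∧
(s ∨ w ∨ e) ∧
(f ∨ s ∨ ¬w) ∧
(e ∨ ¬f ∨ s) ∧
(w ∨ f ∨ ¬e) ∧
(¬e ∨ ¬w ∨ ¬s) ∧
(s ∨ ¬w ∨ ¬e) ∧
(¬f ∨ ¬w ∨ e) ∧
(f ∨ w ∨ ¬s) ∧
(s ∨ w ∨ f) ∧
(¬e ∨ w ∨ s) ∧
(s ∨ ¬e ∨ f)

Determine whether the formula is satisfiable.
Yes

Yes, the formula is satisfiable.

One satisfying assignment is: w=False, f=True, e=True, s=True

Verification: With this assignment, all 16 clauses evaluate to true.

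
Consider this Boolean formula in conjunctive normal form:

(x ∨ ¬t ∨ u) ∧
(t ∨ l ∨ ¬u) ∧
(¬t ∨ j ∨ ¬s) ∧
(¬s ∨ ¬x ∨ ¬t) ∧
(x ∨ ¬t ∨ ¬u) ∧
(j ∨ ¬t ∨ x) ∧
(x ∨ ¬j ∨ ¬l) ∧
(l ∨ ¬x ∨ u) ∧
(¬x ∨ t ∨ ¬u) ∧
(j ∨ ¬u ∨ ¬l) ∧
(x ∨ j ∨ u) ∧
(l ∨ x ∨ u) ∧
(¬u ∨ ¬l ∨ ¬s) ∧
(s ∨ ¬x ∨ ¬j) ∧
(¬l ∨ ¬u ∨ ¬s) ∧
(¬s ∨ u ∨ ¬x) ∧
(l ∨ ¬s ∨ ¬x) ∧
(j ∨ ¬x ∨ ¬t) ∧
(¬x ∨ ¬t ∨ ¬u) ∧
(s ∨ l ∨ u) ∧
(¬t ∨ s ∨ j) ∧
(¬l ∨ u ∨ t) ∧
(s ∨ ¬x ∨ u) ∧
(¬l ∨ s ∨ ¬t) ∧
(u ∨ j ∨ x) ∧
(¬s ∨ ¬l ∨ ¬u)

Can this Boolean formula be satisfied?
No

No, the formula is not satisfiable.

No assignment of truth values to the variables can make all 26 clauses true simultaneously.

The formula is UNSAT (unsatisfiable).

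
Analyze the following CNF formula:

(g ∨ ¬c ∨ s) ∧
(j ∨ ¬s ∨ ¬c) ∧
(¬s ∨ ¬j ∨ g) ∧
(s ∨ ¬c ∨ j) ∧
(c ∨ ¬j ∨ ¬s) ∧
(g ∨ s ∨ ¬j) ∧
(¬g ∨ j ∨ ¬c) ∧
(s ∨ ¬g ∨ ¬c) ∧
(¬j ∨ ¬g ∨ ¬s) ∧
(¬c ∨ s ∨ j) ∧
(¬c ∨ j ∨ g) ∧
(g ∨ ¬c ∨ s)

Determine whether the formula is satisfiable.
Yes

Yes, the formula is satisfiable.

One satisfying assignment is: s=False, j=False, c=False, g=False

Verification: With this assignment, all 12 clauses evaluate to true.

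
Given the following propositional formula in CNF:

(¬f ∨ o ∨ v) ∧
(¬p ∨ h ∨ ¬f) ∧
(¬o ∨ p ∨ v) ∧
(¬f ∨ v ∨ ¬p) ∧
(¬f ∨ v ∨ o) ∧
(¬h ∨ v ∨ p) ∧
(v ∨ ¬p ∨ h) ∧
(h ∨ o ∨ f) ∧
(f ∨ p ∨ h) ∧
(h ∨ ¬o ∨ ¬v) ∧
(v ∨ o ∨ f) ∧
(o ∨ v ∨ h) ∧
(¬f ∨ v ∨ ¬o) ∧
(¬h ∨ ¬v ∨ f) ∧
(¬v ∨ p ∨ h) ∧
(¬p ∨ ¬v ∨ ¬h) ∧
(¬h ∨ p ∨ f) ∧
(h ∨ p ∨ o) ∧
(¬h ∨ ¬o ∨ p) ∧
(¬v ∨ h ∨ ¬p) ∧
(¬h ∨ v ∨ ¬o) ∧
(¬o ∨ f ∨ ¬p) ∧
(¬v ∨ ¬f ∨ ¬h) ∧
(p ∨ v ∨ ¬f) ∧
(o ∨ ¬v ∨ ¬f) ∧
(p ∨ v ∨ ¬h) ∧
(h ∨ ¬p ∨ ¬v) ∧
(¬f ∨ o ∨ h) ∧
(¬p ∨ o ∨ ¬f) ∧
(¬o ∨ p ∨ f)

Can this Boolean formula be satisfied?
No

No, the formula is not satisfiable.

No assignment of truth values to the variables can make all 30 clauses true simultaneously.

The formula is UNSAT (unsatisfiable).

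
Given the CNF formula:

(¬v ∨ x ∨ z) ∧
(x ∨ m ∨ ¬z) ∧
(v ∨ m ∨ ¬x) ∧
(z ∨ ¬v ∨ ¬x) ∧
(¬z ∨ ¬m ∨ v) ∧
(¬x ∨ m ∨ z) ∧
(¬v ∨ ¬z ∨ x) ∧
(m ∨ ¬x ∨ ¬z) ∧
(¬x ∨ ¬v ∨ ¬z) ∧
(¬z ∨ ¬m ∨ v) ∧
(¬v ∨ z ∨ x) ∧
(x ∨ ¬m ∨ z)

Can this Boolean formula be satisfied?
Yes

Yes, the formula is satisfiable.

One satisfying assignment is: z=False, x=False, m=False, v=False

Verification: With this assignment, all 12 clauses evaluate to true.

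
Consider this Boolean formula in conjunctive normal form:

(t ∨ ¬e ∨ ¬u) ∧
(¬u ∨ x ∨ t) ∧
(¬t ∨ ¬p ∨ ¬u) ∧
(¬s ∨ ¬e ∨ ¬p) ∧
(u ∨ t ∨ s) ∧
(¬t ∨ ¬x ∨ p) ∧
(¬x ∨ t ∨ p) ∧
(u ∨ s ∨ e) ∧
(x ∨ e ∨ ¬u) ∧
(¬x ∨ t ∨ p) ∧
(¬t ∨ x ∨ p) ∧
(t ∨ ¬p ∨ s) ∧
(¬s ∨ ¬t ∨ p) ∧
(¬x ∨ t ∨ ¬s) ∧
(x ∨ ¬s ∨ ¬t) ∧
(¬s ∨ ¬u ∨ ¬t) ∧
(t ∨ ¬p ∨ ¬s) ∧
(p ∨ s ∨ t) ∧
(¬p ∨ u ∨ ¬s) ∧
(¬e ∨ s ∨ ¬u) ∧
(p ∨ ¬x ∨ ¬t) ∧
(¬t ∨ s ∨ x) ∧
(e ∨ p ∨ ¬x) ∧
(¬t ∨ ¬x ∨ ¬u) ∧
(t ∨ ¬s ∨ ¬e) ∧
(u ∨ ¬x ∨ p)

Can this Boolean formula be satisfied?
Yes

Yes, the formula is satisfiable.

One satisfying assignment is: e=False, t=False, s=True, x=False, u=False, p=False

Verification: With this assignment, all 26 clauses evaluate to true.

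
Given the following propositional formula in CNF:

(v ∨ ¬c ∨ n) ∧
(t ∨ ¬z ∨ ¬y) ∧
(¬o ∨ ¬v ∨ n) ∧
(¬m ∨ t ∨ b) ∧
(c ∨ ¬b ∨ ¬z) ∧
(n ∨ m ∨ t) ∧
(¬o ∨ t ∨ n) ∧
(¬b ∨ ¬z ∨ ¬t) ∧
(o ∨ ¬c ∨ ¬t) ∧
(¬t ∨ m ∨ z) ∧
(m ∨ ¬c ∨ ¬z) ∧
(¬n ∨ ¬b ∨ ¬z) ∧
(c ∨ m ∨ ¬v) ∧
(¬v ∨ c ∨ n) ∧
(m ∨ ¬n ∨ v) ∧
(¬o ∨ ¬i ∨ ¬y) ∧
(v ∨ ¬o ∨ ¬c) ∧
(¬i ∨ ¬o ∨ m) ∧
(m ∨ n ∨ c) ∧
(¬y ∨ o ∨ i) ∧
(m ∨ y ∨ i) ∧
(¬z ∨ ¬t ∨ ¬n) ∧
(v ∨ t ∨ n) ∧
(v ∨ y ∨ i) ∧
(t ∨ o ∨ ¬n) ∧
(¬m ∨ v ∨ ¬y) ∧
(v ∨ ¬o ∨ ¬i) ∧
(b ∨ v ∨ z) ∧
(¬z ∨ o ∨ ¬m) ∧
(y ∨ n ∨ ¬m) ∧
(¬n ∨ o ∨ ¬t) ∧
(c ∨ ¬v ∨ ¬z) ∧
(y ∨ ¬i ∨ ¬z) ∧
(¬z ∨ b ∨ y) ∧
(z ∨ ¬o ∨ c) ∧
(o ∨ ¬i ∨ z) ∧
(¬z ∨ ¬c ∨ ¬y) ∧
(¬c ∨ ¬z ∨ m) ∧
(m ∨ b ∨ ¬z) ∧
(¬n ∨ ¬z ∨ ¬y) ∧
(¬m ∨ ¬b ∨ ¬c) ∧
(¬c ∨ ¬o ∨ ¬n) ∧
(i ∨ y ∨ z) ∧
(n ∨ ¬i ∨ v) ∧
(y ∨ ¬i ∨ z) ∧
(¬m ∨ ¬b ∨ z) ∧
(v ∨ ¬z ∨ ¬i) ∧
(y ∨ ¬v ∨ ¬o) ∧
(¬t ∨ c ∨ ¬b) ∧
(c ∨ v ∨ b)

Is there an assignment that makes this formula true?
No

No, the formula is not satisfiable.

No assignment of truth values to the variables can make all 50 clauses true simultaneously.

The formula is UNSAT (unsatisfiable).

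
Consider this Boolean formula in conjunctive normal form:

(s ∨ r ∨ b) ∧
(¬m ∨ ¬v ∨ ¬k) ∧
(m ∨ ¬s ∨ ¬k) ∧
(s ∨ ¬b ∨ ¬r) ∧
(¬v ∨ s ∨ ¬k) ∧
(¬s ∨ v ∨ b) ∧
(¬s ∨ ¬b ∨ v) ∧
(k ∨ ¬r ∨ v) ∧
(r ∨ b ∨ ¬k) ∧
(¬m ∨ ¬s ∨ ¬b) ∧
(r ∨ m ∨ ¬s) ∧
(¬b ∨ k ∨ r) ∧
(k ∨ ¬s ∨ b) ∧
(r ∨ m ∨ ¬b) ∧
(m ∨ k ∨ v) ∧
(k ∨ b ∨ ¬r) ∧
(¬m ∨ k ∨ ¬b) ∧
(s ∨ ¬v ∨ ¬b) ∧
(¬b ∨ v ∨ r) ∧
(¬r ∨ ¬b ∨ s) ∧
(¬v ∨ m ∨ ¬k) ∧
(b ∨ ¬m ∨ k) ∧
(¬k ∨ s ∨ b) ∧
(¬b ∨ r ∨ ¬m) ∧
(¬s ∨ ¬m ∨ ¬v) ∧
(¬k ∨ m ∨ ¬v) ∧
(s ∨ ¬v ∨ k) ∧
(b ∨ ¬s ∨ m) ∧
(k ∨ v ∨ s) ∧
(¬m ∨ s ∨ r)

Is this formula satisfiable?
Yes

Yes, the formula is satisfiable.

One satisfying assignment is: b=True, s=True, m=False, r=True, k=False, v=True

Verification: With this assignment, all 30 clauses evaluate to true.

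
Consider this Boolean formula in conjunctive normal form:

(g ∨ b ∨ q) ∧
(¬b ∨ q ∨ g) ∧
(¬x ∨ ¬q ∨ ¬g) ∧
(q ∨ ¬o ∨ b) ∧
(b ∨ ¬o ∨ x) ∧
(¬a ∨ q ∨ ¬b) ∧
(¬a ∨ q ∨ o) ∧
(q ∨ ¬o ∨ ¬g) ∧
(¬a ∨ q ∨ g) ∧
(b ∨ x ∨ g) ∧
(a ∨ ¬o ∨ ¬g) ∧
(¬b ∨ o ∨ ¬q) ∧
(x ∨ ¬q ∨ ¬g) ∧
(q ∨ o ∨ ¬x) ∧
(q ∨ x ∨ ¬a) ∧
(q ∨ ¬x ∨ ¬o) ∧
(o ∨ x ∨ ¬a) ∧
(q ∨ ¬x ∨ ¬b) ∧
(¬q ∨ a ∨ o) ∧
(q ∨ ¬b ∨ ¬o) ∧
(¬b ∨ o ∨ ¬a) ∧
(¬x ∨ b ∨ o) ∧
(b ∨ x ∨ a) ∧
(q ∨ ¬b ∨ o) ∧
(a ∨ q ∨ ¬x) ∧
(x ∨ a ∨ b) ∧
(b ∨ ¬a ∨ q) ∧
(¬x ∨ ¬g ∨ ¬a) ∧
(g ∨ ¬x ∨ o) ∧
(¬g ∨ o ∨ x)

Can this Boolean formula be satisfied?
Yes

Yes, the formula is satisfiable.

One satisfying assignment is: b=True, g=False, o=True, a=True, q=True, x=True

Verification: With this assignment, all 30 clauses evaluate to true.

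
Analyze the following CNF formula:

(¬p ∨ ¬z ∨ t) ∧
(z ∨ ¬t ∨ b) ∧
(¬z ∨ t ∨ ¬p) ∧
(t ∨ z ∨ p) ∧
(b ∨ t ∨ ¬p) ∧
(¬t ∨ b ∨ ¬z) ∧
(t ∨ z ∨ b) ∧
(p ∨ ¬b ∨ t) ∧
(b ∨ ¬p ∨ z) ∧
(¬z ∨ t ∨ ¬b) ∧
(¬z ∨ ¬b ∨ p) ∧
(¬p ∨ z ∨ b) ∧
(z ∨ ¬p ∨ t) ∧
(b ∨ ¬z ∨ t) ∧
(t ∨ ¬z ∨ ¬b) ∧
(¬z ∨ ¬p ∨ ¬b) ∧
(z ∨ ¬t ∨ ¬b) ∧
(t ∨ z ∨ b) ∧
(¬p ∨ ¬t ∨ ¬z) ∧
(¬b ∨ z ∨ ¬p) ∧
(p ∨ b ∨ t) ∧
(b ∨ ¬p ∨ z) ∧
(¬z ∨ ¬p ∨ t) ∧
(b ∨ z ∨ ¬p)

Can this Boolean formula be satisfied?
No

No, the formula is not satisfiable.

No assignment of truth values to the variables can make all 24 clauses true simultaneously.

The formula is UNSAT (unsatisfiable).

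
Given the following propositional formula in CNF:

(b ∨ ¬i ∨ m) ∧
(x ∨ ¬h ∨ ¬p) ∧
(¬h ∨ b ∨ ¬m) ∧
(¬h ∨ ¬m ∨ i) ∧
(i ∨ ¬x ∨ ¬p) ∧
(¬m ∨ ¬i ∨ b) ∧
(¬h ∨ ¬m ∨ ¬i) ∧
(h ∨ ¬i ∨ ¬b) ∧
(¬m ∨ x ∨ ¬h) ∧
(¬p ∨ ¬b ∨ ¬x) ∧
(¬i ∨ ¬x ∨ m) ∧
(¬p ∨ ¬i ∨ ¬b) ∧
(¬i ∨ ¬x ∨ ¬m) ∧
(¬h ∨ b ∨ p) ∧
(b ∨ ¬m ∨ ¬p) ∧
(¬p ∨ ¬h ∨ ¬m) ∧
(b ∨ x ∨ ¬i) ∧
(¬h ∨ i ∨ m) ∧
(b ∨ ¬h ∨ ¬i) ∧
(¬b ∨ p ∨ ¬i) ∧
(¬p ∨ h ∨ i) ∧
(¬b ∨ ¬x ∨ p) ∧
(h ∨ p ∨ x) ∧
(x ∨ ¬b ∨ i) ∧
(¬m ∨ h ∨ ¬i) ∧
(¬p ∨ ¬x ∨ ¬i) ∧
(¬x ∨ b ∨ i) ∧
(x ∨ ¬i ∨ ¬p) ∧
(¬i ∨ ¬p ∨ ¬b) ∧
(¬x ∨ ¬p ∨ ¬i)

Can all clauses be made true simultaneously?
No

No, the formula is not satisfiable.

No assignment of truth values to the variables can make all 30 clauses true simultaneously.

The formula is UNSAT (unsatisfiable).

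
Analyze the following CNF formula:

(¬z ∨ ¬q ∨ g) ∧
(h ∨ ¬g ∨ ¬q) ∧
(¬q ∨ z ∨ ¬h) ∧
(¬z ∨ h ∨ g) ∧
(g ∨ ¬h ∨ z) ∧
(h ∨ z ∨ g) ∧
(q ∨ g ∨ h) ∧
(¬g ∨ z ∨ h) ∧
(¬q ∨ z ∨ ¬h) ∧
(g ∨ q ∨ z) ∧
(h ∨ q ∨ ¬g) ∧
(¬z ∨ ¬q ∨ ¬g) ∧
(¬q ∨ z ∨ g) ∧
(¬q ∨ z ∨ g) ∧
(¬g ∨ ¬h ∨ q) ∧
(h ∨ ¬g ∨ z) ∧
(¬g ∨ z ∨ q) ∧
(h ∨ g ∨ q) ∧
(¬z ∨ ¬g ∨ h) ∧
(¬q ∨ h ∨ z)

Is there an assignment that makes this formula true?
Yes

Yes, the formula is satisfiable.

One satisfying assignment is: z=True, h=True, q=False, g=False

Verification: With this assignment, all 20 clauses evaluate to true.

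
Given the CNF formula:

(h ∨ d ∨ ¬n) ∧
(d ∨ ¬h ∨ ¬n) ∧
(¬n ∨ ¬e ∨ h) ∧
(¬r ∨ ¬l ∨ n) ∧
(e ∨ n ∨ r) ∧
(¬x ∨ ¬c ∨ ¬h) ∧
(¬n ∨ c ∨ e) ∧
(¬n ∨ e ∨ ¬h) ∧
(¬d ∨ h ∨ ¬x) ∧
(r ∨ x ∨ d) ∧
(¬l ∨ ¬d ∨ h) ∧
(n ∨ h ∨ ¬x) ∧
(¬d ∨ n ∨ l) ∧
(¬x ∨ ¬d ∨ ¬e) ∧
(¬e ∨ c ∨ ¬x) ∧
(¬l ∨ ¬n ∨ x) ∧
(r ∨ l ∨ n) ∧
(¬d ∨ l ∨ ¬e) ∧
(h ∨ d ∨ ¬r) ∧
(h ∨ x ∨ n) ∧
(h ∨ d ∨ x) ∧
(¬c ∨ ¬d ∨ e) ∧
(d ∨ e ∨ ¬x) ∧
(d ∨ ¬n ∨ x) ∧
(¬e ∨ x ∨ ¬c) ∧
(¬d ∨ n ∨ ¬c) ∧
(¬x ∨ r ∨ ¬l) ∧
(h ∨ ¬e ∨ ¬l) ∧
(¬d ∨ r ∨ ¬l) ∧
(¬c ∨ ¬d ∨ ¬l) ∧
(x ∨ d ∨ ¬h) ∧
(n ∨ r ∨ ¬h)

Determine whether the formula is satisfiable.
No

No, the formula is not satisfiable.

No assignment of truth values to the variables can make all 32 clauses true simultaneously.

The formula is UNSAT (unsatisfiable).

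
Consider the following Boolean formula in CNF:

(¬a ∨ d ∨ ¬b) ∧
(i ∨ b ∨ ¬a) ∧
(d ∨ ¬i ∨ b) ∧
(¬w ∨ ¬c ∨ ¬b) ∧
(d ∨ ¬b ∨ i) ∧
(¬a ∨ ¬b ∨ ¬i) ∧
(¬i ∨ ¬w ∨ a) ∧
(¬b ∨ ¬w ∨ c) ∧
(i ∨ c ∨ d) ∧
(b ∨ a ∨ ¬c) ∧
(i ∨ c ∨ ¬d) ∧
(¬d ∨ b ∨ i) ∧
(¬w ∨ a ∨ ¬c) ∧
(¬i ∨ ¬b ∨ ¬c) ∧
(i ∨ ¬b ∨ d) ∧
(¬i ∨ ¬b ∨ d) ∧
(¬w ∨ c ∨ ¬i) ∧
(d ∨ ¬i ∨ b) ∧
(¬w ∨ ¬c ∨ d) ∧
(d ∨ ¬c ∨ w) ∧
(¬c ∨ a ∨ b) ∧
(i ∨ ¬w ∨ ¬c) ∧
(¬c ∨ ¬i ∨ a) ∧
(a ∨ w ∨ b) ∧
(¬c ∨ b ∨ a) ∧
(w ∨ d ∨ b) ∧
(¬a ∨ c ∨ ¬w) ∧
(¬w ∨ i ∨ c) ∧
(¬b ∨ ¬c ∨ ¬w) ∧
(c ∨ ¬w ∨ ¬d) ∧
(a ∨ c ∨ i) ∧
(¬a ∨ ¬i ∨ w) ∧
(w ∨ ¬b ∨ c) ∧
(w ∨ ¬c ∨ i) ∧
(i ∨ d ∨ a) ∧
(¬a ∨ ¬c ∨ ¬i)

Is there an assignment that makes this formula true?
No

No, the formula is not satisfiable.

No assignment of truth values to the variables can make all 36 clauses true simultaneously.

The formula is UNSAT (unsatisfiable).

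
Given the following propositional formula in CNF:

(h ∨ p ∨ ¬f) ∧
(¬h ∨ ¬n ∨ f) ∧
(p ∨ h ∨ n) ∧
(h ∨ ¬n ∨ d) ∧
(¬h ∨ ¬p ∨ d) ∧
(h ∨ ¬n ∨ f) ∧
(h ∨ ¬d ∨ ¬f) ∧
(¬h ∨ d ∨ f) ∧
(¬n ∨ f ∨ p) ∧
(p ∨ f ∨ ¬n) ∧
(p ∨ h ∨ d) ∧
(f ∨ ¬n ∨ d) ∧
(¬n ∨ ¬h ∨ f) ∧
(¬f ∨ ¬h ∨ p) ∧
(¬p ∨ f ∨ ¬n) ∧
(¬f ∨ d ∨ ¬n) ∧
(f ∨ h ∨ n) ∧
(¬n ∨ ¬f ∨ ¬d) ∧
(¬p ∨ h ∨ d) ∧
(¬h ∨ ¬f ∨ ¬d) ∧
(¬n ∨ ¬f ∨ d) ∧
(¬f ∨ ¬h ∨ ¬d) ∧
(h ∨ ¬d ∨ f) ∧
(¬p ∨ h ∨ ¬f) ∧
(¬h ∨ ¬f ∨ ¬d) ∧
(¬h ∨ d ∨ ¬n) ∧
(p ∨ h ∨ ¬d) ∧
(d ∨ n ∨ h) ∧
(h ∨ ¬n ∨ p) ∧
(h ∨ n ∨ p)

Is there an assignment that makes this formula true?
Yes

Yes, the formula is satisfiable.

One satisfying assignment is: h=True, f=False, p=False, d=True, n=False

Verification: With this assignment, all 30 clauses evaluate to true.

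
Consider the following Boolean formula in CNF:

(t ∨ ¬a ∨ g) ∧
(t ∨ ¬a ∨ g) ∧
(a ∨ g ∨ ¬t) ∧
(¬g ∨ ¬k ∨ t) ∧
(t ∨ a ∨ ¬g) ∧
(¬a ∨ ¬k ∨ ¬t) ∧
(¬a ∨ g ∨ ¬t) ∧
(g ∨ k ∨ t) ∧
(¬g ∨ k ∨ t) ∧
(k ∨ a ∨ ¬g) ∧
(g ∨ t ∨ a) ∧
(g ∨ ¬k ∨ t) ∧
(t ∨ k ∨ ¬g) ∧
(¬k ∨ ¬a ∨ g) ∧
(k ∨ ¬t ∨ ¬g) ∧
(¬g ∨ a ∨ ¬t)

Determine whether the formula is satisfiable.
No

No, the formula is not satisfiable.

No assignment of truth values to the variables can make all 16 clauses true simultaneously.

The formula is UNSAT (unsatisfiable).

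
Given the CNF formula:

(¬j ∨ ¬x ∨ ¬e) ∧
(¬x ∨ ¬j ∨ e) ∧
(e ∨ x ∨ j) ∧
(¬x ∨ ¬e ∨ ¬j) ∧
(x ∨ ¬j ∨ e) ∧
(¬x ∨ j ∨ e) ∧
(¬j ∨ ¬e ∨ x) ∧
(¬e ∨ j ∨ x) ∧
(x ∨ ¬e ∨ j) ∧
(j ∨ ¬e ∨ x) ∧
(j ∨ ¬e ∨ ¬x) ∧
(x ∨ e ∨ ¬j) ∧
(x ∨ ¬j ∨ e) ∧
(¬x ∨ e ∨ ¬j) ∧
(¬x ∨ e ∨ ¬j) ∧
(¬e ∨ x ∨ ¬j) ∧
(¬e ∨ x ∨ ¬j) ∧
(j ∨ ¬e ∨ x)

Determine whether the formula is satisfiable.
No

No, the formula is not satisfiable.

No assignment of truth values to the variables can make all 18 clauses true simultaneously.

The formula is UNSAT (unsatisfiable).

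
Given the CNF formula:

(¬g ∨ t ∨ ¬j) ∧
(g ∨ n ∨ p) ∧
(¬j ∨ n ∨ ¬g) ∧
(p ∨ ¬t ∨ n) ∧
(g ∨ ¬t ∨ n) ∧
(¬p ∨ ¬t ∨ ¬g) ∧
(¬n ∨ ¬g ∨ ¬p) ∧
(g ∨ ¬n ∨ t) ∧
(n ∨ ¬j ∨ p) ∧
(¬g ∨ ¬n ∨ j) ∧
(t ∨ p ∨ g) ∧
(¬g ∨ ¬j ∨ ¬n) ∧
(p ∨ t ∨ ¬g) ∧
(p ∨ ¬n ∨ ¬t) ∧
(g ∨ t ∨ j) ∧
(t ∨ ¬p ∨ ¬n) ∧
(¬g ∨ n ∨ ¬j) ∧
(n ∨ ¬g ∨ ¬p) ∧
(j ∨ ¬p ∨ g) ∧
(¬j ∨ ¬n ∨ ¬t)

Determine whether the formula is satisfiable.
Yes

Yes, the formula is satisfiable.

One satisfying assignment is: j=True, t=False, p=True, g=False, n=False

Verification: With this assignment, all 20 clauses evaluate to true.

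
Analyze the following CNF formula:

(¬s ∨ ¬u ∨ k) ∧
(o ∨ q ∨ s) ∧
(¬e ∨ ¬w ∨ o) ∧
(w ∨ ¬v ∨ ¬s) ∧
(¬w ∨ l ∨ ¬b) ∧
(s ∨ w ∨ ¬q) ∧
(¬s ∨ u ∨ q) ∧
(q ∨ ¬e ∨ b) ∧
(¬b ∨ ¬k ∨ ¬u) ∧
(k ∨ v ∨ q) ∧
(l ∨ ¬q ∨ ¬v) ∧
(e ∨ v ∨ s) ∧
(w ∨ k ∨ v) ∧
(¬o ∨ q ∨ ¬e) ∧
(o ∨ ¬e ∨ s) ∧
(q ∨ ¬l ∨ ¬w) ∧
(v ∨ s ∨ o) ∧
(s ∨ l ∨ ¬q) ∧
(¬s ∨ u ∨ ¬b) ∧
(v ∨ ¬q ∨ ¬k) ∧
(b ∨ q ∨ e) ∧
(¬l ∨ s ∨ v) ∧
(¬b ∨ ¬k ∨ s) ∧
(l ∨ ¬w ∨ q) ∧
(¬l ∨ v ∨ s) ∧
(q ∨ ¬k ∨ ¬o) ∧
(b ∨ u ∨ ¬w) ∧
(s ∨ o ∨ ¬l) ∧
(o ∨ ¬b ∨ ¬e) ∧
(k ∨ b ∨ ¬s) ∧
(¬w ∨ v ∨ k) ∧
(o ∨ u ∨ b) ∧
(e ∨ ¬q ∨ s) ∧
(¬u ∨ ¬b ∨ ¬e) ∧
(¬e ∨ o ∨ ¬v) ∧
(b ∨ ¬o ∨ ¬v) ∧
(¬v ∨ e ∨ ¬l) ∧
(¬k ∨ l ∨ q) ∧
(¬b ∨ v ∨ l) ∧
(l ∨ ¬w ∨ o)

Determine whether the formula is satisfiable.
Yes

Yes, the formula is satisfiable.

One satisfying assignment is: v=True, k=False, l=False, q=False, s=False, w=False, u=False, b=True, e=False, o=True

Verification: With this assignment, all 40 clauses evaluate to true.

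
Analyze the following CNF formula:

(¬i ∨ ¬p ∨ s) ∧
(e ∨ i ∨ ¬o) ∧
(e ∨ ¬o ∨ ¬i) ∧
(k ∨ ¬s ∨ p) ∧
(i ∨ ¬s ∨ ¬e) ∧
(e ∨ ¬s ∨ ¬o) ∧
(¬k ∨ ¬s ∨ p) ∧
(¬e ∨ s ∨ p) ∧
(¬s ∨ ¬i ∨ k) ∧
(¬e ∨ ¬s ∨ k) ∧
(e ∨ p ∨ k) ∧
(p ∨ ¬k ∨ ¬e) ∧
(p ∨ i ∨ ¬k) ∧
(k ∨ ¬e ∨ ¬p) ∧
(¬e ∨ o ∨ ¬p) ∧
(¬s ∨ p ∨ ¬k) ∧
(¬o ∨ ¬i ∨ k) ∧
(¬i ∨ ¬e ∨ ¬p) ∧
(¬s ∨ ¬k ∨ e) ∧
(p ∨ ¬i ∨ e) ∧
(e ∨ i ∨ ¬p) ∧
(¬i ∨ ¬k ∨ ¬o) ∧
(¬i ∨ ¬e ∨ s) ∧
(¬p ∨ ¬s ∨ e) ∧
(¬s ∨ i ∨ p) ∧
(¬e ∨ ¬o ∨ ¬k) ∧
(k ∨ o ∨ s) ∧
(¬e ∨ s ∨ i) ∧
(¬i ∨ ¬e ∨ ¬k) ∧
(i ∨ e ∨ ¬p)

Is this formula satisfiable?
No

No, the formula is not satisfiable.

No assignment of truth values to the variables can make all 30 clauses true simultaneously.

The formula is UNSAT (unsatisfiable).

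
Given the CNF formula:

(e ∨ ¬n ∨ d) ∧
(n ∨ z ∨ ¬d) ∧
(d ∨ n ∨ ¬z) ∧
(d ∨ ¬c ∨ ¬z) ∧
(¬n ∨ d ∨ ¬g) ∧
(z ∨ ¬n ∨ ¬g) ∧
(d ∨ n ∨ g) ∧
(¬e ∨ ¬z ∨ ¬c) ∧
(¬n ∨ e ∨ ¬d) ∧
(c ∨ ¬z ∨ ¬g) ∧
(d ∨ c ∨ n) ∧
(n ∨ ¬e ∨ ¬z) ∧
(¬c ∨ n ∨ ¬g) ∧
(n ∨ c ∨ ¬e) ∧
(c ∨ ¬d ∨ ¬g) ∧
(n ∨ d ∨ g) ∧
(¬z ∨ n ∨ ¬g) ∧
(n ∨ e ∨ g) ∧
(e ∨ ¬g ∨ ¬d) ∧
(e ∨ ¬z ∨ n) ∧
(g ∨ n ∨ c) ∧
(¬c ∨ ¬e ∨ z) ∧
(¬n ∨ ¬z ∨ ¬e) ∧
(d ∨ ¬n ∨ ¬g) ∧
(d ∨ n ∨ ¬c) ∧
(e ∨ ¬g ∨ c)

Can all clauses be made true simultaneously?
Yes

Yes, the formula is satisfiable.

One satisfying assignment is: c=False, d=False, n=True, g=False, z=False, e=True

Verification: With this assignment, all 26 clauses evaluate to true.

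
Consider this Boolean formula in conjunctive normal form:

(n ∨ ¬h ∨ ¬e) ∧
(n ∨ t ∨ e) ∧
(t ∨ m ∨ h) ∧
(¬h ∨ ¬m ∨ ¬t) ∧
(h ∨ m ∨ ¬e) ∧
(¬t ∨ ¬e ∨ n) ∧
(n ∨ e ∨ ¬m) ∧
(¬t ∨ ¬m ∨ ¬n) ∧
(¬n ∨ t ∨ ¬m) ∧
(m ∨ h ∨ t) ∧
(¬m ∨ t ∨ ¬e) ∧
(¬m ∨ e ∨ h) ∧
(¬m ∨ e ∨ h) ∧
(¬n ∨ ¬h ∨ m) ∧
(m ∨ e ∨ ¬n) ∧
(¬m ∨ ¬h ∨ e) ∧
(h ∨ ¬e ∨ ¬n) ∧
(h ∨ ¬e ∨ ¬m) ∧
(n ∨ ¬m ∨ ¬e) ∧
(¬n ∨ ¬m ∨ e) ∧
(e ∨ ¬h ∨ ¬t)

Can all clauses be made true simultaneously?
Yes

Yes, the formula is satisfiable.

One satisfying assignment is: n=False, t=True, m=False, e=False, h=False

Verification: With this assignment, all 21 clauses evaluate to true.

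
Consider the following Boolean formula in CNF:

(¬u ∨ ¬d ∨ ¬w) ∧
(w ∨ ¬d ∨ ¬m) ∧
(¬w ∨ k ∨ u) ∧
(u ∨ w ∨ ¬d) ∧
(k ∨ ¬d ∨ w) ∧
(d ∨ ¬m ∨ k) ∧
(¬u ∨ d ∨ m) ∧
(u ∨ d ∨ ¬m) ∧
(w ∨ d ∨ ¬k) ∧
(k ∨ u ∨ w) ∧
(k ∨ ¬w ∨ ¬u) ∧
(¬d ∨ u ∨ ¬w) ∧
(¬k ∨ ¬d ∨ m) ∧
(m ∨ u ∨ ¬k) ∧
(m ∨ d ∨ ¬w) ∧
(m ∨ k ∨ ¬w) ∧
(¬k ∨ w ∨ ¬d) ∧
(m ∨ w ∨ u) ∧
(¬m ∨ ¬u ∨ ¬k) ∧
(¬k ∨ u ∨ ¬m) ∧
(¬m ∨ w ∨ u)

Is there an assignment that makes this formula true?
No

No, the formula is not satisfiable.

No assignment of truth values to the variables can make all 21 clauses true simultaneously.

The formula is UNSAT (unsatisfiable).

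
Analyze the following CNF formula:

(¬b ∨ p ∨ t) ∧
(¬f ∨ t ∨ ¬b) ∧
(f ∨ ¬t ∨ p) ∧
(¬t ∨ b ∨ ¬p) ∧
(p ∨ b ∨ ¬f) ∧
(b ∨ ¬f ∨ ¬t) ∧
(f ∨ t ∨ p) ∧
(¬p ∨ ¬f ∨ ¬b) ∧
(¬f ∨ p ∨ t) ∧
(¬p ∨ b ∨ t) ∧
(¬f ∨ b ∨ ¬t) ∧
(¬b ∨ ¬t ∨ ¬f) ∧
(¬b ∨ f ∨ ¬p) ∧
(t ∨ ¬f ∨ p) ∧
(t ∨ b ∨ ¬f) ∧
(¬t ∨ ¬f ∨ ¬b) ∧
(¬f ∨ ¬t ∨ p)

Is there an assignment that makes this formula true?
No

No, the formula is not satisfiable.

No assignment of truth values to the variables can make all 17 clauses true simultaneously.

The formula is UNSAT (unsatisfiable).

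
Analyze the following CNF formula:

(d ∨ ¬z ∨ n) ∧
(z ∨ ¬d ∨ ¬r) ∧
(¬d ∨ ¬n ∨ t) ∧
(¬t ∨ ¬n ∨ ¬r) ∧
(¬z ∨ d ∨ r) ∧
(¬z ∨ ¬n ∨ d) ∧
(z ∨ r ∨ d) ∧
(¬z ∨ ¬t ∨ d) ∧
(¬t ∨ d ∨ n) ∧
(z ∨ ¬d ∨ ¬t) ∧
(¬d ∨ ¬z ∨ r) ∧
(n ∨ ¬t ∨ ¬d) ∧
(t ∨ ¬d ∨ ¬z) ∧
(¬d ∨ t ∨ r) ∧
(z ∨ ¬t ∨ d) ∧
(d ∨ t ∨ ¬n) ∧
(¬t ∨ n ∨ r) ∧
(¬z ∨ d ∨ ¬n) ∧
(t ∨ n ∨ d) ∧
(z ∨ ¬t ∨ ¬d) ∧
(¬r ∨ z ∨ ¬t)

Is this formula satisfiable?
No

No, the formula is not satisfiable.

No assignment of truth values to the variables can make all 21 clauses true simultaneously.

The formula is UNSAT (unsatisfiable).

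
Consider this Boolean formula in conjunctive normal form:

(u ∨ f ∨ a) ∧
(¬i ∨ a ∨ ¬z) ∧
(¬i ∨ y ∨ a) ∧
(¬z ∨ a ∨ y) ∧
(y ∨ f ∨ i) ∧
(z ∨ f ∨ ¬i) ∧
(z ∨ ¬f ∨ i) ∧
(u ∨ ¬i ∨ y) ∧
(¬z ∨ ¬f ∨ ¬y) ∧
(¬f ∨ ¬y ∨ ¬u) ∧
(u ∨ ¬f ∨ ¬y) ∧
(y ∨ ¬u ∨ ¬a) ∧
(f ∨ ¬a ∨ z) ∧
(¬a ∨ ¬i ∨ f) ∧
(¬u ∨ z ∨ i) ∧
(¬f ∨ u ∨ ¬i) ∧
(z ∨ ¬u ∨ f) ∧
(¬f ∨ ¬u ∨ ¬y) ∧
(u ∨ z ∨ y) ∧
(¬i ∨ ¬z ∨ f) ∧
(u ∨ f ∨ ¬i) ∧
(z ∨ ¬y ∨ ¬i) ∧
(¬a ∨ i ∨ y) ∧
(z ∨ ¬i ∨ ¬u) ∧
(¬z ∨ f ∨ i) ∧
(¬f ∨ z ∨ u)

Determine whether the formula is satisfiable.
No

No, the formula is not satisfiable.

No assignment of truth values to the variables can make all 26 clauses true simultaneously.

The formula is UNSAT (unsatisfiable).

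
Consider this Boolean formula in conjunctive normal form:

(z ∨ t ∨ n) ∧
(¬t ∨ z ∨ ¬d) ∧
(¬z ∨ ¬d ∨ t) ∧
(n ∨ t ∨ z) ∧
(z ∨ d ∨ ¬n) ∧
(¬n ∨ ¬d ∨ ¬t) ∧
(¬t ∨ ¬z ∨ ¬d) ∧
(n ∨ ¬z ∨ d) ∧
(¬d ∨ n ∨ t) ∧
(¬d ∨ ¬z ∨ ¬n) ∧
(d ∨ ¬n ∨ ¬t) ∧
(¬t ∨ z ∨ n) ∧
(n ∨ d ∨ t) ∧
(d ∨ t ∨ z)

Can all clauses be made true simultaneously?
Yes

Yes, the formula is satisfiable.

One satisfying assignment is: z=True, n=True, t=False, d=False

Verification: With this assignment, all 14 clauses evaluate to true.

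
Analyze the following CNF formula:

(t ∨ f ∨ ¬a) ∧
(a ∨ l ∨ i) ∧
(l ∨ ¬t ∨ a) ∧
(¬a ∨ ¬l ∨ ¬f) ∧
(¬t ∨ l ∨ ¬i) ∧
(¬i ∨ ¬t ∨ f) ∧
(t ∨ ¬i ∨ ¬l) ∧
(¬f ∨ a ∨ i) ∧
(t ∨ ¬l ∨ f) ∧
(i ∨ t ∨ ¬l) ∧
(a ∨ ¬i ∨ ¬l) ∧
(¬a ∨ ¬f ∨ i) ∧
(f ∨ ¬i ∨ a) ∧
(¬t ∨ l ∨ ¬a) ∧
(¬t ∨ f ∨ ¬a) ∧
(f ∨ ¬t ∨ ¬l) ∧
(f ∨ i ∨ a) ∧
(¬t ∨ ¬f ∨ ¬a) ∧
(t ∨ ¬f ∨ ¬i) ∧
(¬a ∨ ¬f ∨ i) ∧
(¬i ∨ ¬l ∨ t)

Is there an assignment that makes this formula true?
No

No, the formula is not satisfiable.

No assignment of truth values to the variables can make all 21 clauses true simultaneously.

The formula is UNSAT (unsatisfiable).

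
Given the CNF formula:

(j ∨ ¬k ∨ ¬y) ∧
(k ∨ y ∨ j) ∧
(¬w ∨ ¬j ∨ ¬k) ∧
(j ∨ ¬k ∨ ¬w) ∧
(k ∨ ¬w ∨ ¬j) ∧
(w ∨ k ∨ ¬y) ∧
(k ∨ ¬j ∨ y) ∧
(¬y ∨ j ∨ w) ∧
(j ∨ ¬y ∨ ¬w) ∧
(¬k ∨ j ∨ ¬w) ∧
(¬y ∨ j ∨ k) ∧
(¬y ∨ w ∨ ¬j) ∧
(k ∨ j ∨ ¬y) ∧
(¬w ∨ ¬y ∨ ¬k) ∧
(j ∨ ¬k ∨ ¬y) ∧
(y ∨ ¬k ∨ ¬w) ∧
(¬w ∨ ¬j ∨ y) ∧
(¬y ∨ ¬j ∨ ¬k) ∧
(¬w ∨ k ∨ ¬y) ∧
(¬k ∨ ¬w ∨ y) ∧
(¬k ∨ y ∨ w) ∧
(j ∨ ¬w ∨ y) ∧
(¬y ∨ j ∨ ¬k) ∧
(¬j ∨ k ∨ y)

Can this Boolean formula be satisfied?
No

No, the formula is not satisfiable.

No assignment of truth values to the variables can make all 24 clauses true simultaneously.

The formula is UNSAT (unsatisfiable).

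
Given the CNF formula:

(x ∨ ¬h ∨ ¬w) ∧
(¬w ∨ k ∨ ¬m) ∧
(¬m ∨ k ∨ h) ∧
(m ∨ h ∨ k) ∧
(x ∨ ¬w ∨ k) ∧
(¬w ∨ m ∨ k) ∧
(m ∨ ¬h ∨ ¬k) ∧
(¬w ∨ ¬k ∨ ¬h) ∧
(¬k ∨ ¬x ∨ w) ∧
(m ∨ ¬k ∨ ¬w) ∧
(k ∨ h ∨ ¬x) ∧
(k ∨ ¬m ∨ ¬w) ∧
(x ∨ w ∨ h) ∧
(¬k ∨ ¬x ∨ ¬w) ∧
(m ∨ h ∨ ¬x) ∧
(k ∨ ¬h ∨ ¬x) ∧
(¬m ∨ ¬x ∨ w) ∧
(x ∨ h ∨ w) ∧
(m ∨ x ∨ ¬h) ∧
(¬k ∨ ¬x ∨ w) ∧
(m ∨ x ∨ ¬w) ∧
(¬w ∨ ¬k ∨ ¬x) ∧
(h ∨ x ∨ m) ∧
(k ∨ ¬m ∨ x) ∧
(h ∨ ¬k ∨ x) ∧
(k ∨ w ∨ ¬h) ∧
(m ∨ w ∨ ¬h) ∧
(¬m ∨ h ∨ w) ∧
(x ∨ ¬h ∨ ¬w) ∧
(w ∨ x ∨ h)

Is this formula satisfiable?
Yes

Yes, the formula is satisfiable.

One satisfying assignment is: x=False, h=True, w=False, k=True, m=True

Verification: With this assignment, all 30 clauses evaluate to true.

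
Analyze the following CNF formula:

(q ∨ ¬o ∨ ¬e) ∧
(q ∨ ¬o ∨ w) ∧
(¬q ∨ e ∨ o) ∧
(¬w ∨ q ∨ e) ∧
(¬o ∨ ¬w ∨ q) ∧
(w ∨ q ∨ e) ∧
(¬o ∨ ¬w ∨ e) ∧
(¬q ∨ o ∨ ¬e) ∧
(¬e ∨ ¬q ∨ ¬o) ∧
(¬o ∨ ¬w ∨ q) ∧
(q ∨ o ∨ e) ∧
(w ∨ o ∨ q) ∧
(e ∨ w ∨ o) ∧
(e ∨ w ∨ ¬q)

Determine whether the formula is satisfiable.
Yes

Yes, the formula is satisfiable.

One satisfying assignment is: e=True, q=False, o=False, w=True

Verification: With this assignment, all 14 clauses evaluate to true.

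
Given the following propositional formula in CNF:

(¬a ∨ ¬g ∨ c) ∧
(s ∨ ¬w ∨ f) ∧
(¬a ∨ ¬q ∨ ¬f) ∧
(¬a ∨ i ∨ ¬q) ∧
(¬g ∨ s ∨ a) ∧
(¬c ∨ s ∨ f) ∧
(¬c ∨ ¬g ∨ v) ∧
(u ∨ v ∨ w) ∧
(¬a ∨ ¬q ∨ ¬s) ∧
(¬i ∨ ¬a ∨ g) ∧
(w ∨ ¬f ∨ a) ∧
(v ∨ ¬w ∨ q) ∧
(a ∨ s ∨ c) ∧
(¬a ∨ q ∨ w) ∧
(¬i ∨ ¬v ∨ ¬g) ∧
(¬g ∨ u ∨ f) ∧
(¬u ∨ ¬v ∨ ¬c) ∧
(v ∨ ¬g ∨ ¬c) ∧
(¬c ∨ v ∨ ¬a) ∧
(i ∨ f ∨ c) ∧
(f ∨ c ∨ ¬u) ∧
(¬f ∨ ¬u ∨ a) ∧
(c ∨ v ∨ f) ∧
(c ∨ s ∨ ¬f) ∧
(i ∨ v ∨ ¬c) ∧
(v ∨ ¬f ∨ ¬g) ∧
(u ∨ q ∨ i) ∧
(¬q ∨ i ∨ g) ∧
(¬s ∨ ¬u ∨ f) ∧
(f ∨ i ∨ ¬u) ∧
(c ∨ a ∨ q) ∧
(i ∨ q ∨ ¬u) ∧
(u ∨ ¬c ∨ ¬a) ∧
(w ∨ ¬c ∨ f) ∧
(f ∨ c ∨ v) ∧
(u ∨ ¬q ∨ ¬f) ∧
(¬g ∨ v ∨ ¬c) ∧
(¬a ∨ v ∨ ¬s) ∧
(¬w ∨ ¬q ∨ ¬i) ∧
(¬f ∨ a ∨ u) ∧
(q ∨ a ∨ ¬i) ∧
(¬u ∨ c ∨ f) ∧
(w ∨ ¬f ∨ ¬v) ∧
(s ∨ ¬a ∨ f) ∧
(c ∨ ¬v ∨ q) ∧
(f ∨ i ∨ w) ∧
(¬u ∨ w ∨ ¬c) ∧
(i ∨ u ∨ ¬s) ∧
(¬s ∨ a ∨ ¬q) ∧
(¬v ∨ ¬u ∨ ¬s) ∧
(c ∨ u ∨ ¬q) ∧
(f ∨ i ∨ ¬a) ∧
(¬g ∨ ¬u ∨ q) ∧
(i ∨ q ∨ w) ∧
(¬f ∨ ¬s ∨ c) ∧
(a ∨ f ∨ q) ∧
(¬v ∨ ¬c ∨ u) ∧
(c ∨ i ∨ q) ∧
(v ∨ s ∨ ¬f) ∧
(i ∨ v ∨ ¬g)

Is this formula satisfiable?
No

No, the formula is not satisfiable.

No assignment of truth values to the variables can make all 60 clauses true simultaneously.

The formula is UNSAT (unsatisfiable).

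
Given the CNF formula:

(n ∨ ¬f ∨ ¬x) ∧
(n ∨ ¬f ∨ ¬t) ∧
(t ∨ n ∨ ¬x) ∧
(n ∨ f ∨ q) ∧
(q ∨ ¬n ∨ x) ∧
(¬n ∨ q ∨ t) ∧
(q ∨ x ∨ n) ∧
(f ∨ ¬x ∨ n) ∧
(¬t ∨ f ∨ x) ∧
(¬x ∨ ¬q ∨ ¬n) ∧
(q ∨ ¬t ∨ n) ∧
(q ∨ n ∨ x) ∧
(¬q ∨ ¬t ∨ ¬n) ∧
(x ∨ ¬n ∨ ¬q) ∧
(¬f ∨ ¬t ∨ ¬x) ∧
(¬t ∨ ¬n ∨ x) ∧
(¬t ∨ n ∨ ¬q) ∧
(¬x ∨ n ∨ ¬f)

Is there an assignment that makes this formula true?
Yes

Yes, the formula is satisfiable.

One satisfying assignment is: q=True, f=False, t=False, x=False, n=False

Verification: With this assignment, all 18 clauses evaluate to true.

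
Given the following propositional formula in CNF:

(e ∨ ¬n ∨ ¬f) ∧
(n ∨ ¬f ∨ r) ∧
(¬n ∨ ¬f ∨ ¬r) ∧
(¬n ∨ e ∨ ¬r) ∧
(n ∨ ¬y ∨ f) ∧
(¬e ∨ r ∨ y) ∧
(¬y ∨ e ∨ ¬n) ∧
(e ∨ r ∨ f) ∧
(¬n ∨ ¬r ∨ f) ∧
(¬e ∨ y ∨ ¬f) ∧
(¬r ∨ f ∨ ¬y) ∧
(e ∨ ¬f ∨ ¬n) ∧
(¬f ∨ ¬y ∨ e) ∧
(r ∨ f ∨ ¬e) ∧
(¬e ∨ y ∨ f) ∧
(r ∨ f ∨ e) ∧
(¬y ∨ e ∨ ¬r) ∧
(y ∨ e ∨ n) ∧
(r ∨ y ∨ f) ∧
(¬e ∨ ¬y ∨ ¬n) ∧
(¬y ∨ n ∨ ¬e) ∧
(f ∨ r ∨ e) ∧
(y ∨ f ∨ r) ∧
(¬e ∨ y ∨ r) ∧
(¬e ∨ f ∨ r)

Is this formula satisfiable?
No

No, the formula is not satisfiable.

No assignment of truth values to the variables can make all 25 clauses true simultaneously.

The formula is UNSAT (unsatisfiable).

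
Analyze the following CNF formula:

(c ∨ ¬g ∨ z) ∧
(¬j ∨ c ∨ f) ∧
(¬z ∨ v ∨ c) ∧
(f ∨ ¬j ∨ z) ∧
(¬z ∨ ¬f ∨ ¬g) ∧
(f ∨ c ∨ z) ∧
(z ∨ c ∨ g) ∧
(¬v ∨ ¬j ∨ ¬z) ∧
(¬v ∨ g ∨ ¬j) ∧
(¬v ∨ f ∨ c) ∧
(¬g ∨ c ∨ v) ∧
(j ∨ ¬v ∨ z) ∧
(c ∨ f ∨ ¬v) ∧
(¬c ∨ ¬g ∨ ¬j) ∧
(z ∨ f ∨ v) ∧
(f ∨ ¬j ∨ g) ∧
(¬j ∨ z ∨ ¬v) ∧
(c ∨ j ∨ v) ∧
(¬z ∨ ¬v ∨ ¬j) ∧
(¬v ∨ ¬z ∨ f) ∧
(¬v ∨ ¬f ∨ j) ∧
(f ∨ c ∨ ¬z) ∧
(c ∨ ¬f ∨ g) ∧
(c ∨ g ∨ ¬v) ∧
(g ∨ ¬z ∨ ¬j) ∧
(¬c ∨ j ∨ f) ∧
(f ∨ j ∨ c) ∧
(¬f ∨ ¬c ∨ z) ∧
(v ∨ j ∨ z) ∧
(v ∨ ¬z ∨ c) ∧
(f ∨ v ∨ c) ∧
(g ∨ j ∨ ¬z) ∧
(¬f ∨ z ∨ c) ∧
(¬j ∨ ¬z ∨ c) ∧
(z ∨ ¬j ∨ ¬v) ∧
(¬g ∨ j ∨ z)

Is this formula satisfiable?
No

No, the formula is not satisfiable.

No assignment of truth values to the variables can make all 36 clauses true simultaneously.

The formula is UNSAT (unsatisfiable).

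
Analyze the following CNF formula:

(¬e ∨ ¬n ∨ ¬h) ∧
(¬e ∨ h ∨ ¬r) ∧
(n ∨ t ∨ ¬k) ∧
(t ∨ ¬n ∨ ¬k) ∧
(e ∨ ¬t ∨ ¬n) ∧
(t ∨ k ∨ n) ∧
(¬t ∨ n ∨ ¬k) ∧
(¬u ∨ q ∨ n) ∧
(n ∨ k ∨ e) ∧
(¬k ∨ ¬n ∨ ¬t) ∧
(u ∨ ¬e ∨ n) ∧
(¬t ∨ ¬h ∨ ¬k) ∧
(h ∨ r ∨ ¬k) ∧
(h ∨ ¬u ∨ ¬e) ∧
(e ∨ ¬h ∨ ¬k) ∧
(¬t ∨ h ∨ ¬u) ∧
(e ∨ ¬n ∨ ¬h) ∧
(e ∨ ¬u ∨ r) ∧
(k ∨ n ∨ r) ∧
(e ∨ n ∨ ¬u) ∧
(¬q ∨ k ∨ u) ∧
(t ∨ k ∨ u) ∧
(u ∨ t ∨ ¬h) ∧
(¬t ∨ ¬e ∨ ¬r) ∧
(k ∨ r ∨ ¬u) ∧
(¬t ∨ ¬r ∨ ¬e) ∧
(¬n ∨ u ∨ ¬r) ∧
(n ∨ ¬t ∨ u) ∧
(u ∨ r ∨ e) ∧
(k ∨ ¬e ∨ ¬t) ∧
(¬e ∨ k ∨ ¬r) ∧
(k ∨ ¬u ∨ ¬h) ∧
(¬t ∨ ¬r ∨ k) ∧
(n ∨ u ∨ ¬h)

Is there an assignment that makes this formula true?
Yes

Yes, the formula is satisfiable.

One satisfying assignment is: t=False, q=False, k=False, e=False, r=True, u=True, n=True, h=False

Verification: With this assignment, all 34 clauses evaluate to true.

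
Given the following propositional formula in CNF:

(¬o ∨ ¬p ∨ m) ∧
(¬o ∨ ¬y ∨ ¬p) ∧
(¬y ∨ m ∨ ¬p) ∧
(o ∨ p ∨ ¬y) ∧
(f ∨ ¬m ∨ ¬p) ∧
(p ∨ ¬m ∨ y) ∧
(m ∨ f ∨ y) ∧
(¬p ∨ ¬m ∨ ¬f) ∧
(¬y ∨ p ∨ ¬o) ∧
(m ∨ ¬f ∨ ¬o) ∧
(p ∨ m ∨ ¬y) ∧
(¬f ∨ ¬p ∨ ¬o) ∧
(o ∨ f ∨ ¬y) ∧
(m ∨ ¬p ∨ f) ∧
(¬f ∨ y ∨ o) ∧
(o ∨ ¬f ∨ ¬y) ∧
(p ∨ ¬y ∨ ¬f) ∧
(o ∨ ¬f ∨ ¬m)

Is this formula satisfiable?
No

No, the formula is not satisfiable.

No assignment of truth values to the variables can make all 18 clauses true simultaneously.

The formula is UNSAT (unsatisfiable).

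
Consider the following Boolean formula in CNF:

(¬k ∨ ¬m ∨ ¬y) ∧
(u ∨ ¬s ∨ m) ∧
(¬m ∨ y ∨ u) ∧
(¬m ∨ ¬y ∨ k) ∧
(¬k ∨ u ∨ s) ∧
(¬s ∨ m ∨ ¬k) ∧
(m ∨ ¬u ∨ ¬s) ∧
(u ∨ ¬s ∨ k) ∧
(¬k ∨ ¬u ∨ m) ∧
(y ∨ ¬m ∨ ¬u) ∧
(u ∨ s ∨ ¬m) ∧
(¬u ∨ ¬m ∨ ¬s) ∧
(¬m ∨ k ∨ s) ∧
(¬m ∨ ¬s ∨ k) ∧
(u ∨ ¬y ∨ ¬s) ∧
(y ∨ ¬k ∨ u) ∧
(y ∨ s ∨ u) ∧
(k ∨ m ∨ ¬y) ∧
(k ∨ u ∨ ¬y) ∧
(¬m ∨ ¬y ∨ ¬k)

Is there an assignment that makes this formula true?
Yes

Yes, the formula is satisfiable.

One satisfying assignment is: s=False, u=True, k=False, m=False, y=False

Verification: With this assignment, all 20 clauses evaluate to true.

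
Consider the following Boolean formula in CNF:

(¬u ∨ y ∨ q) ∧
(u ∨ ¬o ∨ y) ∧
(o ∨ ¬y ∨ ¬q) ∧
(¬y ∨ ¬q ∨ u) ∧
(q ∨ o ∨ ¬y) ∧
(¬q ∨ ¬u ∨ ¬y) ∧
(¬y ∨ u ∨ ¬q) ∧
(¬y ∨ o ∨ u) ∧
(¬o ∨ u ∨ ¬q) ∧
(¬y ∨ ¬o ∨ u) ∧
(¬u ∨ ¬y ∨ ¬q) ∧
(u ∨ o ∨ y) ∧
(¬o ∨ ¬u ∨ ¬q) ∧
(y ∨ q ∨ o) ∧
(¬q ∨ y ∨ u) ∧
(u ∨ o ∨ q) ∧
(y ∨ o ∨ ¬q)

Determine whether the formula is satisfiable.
Yes

Yes, the formula is satisfiable.

One satisfying assignment is: q=False, o=True, y=True, u=True

Verification: With this assignment, all 17 clauses evaluate to true.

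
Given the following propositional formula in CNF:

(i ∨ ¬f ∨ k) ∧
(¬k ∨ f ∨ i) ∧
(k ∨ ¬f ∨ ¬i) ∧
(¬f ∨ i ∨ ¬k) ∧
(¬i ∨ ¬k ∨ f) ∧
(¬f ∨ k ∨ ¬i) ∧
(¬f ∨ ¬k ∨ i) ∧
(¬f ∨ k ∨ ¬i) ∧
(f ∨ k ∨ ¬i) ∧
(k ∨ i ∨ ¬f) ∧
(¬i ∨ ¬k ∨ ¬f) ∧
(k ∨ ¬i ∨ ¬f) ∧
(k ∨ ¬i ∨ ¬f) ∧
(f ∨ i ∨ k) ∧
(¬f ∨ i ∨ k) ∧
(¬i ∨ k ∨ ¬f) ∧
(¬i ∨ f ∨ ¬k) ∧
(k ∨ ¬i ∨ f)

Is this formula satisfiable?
No

No, the formula is not satisfiable.

No assignment of truth values to the variables can make all 18 clauses true simultaneously.

The formula is UNSAT (unsatisfiable).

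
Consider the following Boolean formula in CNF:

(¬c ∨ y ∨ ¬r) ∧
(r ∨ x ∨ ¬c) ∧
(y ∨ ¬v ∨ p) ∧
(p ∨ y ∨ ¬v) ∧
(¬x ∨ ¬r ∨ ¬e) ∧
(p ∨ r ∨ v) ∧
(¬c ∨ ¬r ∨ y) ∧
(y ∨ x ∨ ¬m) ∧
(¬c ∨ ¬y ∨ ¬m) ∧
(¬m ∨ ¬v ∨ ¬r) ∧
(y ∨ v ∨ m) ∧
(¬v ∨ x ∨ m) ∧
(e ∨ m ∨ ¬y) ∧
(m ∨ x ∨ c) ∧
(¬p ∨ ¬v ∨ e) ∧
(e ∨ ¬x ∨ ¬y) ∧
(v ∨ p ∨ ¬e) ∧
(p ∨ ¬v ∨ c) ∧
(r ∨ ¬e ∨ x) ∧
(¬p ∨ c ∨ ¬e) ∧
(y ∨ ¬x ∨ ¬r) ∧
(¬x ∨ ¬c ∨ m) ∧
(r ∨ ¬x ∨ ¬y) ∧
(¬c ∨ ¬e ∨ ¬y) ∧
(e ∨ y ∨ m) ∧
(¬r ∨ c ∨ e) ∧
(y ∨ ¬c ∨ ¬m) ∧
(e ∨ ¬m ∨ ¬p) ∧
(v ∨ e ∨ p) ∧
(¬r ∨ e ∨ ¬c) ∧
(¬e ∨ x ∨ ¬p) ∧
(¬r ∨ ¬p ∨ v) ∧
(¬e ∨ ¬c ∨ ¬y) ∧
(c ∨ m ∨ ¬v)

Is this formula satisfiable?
No

No, the formula is not satisfiable.

No assignment of truth values to the variables can make all 34 clauses true simultaneously.

The formula is UNSAT (unsatisfiable).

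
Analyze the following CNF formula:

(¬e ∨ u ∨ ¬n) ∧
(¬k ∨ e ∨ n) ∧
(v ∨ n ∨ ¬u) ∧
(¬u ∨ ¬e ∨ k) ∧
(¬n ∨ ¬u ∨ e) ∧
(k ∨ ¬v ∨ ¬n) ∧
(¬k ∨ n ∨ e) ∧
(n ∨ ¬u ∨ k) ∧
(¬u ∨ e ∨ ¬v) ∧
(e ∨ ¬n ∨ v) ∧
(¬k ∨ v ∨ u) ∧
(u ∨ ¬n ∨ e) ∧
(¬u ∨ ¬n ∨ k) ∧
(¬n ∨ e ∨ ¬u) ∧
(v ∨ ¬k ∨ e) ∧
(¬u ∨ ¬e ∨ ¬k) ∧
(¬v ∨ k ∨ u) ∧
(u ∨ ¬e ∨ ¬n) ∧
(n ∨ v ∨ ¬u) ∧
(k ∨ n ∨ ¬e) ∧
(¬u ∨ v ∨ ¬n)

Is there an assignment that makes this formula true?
Yes

Yes, the formula is satisfiable.

One satisfying assignment is: e=False, k=False, n=False, u=False, v=False

Verification: With this assignment, all 21 clauses evaluate to true.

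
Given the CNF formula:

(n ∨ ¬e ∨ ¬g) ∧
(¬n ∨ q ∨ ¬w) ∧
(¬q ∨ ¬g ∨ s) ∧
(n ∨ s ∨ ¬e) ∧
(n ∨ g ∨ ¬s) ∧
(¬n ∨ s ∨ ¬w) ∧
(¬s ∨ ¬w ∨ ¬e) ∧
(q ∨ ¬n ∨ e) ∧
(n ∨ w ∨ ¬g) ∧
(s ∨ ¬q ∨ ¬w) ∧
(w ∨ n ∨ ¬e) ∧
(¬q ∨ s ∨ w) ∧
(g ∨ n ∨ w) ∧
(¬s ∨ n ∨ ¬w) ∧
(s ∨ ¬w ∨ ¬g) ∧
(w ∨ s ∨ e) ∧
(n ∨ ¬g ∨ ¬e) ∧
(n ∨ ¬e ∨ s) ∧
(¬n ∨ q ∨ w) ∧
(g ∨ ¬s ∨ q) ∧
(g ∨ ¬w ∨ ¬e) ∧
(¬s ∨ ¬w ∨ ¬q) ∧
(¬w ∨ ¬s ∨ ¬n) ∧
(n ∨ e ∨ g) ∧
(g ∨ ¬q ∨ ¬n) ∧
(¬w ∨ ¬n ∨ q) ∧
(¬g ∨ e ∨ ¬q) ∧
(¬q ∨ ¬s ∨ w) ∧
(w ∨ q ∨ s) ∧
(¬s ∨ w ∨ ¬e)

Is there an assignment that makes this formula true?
No

No, the formula is not satisfiable.

No assignment of truth values to the variables can make all 30 clauses true simultaneously.

The formula is UNSAT (unsatisfiable).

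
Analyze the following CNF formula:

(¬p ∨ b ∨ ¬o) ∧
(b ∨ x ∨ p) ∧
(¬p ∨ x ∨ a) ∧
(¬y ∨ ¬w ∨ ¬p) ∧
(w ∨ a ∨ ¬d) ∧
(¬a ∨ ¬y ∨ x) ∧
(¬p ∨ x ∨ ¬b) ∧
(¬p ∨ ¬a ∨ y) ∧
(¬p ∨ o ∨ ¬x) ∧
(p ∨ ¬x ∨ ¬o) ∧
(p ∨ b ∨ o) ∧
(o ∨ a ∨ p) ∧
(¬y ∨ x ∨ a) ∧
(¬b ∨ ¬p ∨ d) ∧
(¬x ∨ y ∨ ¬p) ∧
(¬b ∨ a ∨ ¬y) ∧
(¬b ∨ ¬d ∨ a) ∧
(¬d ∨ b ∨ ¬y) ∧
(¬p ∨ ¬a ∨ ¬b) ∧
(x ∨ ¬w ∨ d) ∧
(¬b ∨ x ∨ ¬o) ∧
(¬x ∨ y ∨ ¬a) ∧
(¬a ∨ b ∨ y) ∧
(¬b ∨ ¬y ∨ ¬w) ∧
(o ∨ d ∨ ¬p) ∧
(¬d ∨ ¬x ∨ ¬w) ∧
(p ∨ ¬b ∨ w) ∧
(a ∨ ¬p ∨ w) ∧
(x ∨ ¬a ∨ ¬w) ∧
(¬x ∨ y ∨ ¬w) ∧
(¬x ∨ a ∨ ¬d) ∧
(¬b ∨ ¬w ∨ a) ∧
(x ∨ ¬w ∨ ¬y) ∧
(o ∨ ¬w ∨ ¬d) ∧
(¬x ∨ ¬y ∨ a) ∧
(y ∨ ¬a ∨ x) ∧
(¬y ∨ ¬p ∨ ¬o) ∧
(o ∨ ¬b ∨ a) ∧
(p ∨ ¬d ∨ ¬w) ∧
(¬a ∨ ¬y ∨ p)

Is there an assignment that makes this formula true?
No

No, the formula is not satisfiable.

No assignment of truth values to the variables can make all 40 clauses true simultaneously.

The formula is UNSAT (unsatisfiable).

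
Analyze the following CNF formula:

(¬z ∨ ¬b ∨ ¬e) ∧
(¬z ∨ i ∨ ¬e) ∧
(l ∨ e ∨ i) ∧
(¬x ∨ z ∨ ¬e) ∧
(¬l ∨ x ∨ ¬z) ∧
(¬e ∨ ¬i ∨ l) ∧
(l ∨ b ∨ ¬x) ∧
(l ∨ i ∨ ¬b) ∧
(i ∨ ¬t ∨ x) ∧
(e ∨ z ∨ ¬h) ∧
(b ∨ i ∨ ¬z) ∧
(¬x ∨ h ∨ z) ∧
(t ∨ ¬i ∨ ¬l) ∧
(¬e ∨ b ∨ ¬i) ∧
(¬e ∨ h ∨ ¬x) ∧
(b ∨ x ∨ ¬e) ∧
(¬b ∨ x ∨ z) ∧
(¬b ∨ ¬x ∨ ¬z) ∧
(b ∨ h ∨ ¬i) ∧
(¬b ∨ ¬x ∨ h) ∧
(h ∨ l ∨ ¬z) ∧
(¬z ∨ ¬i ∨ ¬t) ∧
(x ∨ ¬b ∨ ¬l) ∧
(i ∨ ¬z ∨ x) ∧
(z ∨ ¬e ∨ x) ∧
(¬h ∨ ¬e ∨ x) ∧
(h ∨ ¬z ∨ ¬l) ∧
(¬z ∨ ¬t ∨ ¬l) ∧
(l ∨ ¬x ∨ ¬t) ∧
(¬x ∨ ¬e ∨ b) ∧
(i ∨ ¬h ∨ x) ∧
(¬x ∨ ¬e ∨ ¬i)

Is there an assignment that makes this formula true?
Yes

Yes, the formula is satisfiable.

One satisfying assignment is: t=False, x=False, l=True, h=False, b=False, z=False, i=False, e=False

Verification: With this assignment, all 32 clauses evaluate to true.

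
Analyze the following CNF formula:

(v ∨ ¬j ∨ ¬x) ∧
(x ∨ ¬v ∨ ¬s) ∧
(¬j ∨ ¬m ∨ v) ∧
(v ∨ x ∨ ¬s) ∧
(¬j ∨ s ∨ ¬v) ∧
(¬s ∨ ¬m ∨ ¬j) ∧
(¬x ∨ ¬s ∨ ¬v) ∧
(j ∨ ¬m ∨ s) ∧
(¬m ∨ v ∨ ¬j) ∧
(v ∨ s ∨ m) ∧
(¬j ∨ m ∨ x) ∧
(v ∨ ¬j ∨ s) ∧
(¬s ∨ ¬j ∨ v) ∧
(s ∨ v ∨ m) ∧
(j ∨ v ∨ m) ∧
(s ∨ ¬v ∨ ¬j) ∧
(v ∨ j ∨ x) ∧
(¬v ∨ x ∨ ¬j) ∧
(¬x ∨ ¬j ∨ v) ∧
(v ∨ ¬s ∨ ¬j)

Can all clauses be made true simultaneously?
Yes

Yes, the formula is satisfiable.

One satisfying assignment is: x=False, j=False, m=False, s=False, v=True

Verification: With this assignment, all 20 clauses evaluate to true.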